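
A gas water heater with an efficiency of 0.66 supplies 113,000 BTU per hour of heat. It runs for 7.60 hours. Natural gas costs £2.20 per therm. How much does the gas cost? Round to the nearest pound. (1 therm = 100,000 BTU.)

Heat delivered = 113,000 BTU/h × 7.60 h = 858,800 BTU
Gas input = 858,800 / 0.66 = 1,301,212 BTU
= 1,301,212 / 100,000 = 13.01 therm
Cost = 13.01 × £2.20/therm = £28.63 ≈ £29

£29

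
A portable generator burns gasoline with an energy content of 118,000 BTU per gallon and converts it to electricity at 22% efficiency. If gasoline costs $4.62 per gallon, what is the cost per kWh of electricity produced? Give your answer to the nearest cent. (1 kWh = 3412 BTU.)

Electrical output per gallon = 118,000 BTU × 0.22 / 3412 BTU/kWh = 7.608 kWh
Cost per kWh = $4.62 / 7.608 kWh = $0.607

$0.61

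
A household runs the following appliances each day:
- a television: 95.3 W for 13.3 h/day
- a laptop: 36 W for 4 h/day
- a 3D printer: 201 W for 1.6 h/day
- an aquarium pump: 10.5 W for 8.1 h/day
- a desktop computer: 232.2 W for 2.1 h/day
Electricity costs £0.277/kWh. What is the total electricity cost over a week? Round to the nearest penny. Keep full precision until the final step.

£4.47

television: 95.3 W × 13.3 h × 7 d = 8,872 Wh = 8.872 kWh
laptop: 36 W × 4 h × 7 d = 1,008 Wh = 1.008 kWh
3D printer: 201 W × 1.6 h × 7 d = 2,251 Wh = 2.251 kWh
aquarium pump: 10.5 W × 8.1 h × 7 d = 595 Wh = 0.5954 kWh
desktop computer: 232.2 W × 2.1 h × 7 d = 3,413 Wh = 3.413 kWh
Total energy = 8.872 + 1.008 + 2.251 + 0.5954 + 3.413 = 16.14 kWh
Cost = 16.14 kWh × £0.277 = £4.47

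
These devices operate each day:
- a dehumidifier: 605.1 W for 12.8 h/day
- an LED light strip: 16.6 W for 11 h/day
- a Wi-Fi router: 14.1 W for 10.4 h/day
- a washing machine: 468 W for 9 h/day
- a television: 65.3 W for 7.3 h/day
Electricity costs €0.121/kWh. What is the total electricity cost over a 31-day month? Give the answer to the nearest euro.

dehumidifier: 605.1 W × 12.8 h × 31 d = 240,104 Wh = 240.1 kWh
LED light strip: 16.6 W × 11 h × 31 d = 5,661 Wh = 5.661 kWh
Wi-Fi router: 14.1 W × 10.4 h × 31 d = 4,546 Wh = 4.546 kWh
washing machine: 468 W × 9 h × 31 d = 130,572 Wh = 130.6 kWh
television: 65.3 W × 7.3 h × 31 d = 14,777 Wh = 14.78 kWh
Total energy = 240.1 + 5.661 + 4.546 + 130.6 + 14.78 = 395.7 kWh
Cost = 395.7 kWh × €0.121 = €47.87 ≈ €48

€48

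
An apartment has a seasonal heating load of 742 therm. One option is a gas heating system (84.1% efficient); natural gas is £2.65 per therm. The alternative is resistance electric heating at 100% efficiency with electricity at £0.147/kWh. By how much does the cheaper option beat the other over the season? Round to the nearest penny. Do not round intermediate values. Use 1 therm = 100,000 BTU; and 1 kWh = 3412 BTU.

Heat load = 742 therm × 100,000 = 74,200,000 BTU
Gas: input = 74,200,000 / 0.841 = 88,228,300 BTU = 882.3 therm → 882.3 × £2.65 = £2,338.05
Electric: 74,200,000 BTU / 3412 = 21,750 kWh → × £0.147 = £3,196.78
Difference = |£2,338.05 − £3,196.78| = £858.73

£858.73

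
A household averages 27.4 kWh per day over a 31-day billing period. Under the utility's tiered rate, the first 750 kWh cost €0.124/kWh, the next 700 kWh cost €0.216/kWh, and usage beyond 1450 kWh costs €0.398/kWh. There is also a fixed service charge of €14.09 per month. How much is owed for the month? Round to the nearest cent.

€128.56

Usage = 27.4 kWh/day × 31 days = 849.4 kWh
First 750 kWh × €0.124 = €93.00
Next 99.4 kWh × €0.216 = €21.47
Remaining tier: 0 kWh (not reached)
Energy charge = €114.47; + service €14.09 = €128.56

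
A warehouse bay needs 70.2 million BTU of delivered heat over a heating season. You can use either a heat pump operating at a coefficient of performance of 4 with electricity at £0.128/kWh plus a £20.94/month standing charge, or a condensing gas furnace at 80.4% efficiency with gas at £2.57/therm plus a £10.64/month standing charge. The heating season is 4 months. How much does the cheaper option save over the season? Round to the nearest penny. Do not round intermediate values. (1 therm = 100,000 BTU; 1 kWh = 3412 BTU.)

Heat load = 70.2 × 10⁶ BTU = 70,200,000 BTU
Gas: input = 70,200,000 / 0.804 = 87,313,433 BTU = 873.1 therm → 873.1 × £2.57 = £2,243.96; + 4 × £10.64 standing = £2,286.52
Heat pump: 70,200,000 BTU / 3412 = 20,570 kWh heat; / 4 = 5,144 kWh in → × £0.128 = £658.38; + 4 × £20.94 standing = £742.14
Difference = |£2,286.52 − £742.14| = £1,544.37

£1544.37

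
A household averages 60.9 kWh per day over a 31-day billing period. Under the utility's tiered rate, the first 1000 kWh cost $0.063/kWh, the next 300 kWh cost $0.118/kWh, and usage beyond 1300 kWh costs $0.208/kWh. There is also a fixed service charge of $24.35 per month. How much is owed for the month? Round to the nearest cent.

Usage = 60.9 kWh/day × 31 days = 1887.9 kWh
First 1000 kWh × $0.063 = $63.00
Next 300 kWh × $0.118 = $35.40
Remaining 587.9 kWh × $0.208 = $122.28
Energy charge = $220.68; + service $24.35 = $245.03

$245.03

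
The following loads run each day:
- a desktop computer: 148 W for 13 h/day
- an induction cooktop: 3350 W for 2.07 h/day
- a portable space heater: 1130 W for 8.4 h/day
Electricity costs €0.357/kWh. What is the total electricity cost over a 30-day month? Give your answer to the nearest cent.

desktop computer: 148 W × 13 h × 30 d = 57,720 Wh = 57.72 kWh
induction cooktop: 3350 W × 2.07 h × 30 d = 208,035 Wh = 208 kWh
portable space heater: 1130 W × 8.4 h × 30 d = 284,760 Wh = 284.8 kWh
Total energy = 57.72 + 208 + 284.8 = 550.5 kWh
Cost = 550.5 kWh × €0.357 = €196.53

€196.53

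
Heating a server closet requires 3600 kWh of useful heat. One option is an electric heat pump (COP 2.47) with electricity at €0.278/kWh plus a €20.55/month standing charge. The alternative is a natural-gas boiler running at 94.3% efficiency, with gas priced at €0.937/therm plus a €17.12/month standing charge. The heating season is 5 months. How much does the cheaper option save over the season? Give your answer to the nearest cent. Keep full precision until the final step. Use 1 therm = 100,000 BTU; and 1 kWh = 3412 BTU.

Heat load = 3600 kWh × 3412 = 12,283,200 BTU
Gas: input = 12,283,200 / 0.943 = 13,025,663 BTU = 130.3 therm → 130.3 × €0.937 = €122.05; + 5 × €17.12 standing = €207.65
Heat pump: 12,283,200 BTU / 3412 = 3,600 kWh heat; / 2.47 = 1,457 kWh in → × €0.278 = €405.18; + 5 × €20.55 standing = €507.93
Difference = |€207.65 − €507.93| = €300.28

€300.28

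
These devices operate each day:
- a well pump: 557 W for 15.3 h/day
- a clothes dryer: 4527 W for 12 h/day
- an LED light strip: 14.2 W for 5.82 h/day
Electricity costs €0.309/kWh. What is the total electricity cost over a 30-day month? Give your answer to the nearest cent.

€583.35

well pump: 557 W × 15.3 h × 30 d = 255,663 Wh = 255.7 kWh
clothes dryer: 4527 W × 12 h × 30 d = 1,629,720 Wh = 1,630 kWh
LED light strip: 14.2 W × 5.82 h × 30 d = 2,479 Wh = 2.479 kWh
Total energy = 255.7 + 1,630 + 2.479 = 1,888 kWh
Cost = 1,888 kWh × €0.309 = €583.35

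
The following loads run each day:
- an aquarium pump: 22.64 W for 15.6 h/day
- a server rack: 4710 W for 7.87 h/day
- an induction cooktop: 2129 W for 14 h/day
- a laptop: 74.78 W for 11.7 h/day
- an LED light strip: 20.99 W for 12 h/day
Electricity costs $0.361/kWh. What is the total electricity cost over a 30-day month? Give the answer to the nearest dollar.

$740

aquarium pump: 22.64 W × 15.6 h × 30 d = 10,596 Wh = 10.6 kWh
server rack: 4710 W × 7.87 h × 30 d = 1,112,031 Wh = 1,112 kWh
induction cooktop: 2129 W × 14 h × 30 d = 894,180 Wh = 894.2 kWh
laptop: 74.78 W × 11.7 h × 30 d = 26,248 Wh = 26.25 kWh
LED light strip: 20.99 W × 12 h × 30 d = 7,556 Wh = 7.556 kWh
Total energy = 10.6 + 1,112 + 894.2 + 26.25 + 7.556 = 2,051 kWh
Cost = 2,051 kWh × $0.361 = $740.27 ≈ $740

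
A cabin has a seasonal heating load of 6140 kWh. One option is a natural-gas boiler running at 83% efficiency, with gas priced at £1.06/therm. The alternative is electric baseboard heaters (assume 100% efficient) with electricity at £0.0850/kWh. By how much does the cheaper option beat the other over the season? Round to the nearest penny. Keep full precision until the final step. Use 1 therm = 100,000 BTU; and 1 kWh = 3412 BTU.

£254.35

Heat load = 6140 kWh × 3412 = 20,949,680 BTU
Gas: input = 20,949,680 / 0.83 = 25,240,578 BTU = 252.4 therm → 252.4 × £1.06 = £267.55
Electric: 20,949,680 BTU / 3412 = 6,140 kWh → × £0.0850 = £521.90
Difference = |£267.55 − £521.90| = £254.35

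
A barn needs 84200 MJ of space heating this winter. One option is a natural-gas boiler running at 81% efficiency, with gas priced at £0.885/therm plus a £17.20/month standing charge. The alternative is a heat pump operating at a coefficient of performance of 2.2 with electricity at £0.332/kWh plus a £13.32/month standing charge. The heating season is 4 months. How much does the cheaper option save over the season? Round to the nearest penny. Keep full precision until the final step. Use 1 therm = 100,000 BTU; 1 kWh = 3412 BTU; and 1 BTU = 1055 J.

£2642.41

Heat load = 84200 MJ = 84,200,000,000 J / 1055 = 79,810,427 BTU
Gas: input = 79,810,427 / 0.81 = 98,531,391 BTU = 985.3 therm → 985.3 × £0.885 = £872.00; + 4 × £17.20 standing = £940.80
Heat pump: 79,810,427 BTU / 3412 = 23,390 kWh heat; / 2.2 = 10,630 kWh in → × £0.332 = £3,529.93; + 4 × £13.32 standing = £3,583.21
Difference = |£940.80 − £3,583.21| = £2,642.41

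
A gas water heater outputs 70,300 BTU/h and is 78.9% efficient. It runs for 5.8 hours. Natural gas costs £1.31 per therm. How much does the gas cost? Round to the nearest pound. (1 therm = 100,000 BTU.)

£7

Heat delivered = 70,300 BTU/h × 5.8 h = 407,740 BTU
Gas input = 407,740 / 0.789 = 516,781 BTU
= 516,781 / 100,000 = 5.168 therm
Cost = 5.168 × £1.31/therm = £6.77 ≈ £7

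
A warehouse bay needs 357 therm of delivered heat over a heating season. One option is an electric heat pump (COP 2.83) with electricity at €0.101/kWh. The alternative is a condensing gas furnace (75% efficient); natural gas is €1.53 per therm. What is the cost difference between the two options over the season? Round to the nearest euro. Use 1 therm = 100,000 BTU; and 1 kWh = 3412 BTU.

Heat load = 357 therm × 100,000 = 35,700,000 BTU
Gas: input = 35,700,000 / 0.750 = 47,600,000 BTU = 476 therm → 476 × €1.53 = €728.28
Heat pump: 35,700,000 BTU / 3412 = 10,460 kWh heat; / 2.83 = 3,697 kWh in → × €0.101 = €373.42
Difference = |€728.28 − €373.42| = €354.86 ≈ €355

€355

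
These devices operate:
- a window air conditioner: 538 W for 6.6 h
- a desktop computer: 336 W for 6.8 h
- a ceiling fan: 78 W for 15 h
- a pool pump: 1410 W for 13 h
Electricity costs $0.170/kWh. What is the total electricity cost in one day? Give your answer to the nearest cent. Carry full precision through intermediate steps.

window air conditioner: 538 W × 6.6 h = 3,551 Wh = 3.551 kWh
desktop computer: 336 W × 6.8 h = 2,285 Wh = 2.285 kWh
ceiling fan: 78 W × 15 h = 1,170 Wh = 1.17 kWh
pool pump: 1410 W × 13 h = 18,330 Wh = 18.33 kWh
Total energy = 3.551 + 2.285 + 1.17 + 18.33 = 25.34 kWh
Cost = 25.34 kWh × $0.170 = $4.31

$4.31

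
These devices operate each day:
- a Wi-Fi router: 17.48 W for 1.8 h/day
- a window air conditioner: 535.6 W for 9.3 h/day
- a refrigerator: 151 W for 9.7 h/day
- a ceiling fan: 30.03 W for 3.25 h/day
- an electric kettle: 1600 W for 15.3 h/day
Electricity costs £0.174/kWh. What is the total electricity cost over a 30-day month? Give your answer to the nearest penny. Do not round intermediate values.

Wi-Fi router: 17.48 W × 1.8 h × 30 d = 944 Wh = 0.9439 kWh
window air conditioner: 535.6 W × 9.3 h × 30 d = 149,432 Wh = 149.4 kWh
refrigerator: 151 W × 9.7 h × 30 d = 43,941 Wh = 43.94 kWh
ceiling fan: 30.03 W × 3.25 h × 30 d = 2,928 Wh = 2.928 kWh
electric kettle: 1600 W × 15.3 h × 30 d = 734,400 Wh = 734.4 kWh
Total energy = 0.9439 + 149.4 + 43.94 + 2.928 + 734.4 = 931.6 kWh
Cost = 931.6 kWh × £0.174 = £162.11

£162.11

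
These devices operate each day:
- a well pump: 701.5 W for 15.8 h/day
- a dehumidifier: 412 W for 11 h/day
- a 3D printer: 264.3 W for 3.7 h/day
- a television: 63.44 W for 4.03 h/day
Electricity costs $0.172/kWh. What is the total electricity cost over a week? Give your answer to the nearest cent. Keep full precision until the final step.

well pump: 701.5 W × 15.8 h × 7 d = 77,586 Wh = 77.59 kWh
dehumidifier: 412 W × 11 h × 7 d = 31,724 Wh = 31.72 kWh
3D printer: 264.3 W × 3.7 h × 7 d = 6,845 Wh = 6.845 kWh
television: 63.44 W × 4.03 h × 7 d = 1,790 Wh = 1.79 kWh
Total energy = 77.59 + 31.72 + 6.845 + 1.79 = 117.9 kWh
Cost = 117.9 kWh × $0.172 = $20.29

$20.29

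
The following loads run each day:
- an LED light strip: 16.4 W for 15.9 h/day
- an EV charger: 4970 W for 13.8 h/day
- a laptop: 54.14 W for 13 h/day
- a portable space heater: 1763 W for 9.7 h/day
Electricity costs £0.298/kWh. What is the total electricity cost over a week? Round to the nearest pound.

LED light strip: 16.4 W × 15.9 h × 7 d = 1,825 Wh = 1.825 kWh
EV charger: 4970 W × 13.8 h × 7 d = 480,102 Wh = 480.1 kWh
laptop: 54.14 W × 13 h × 7 d = 4,927 Wh = 4.927 kWh
portable space heater: 1763 W × 9.7 h × 7 d = 119,708 Wh = 119.7 kWh
Total energy = 1.825 + 480.1 + 4.927 + 119.7 = 606.6 kWh
Cost = 606.6 kWh × £0.298 = £180.76 ≈ £181

£181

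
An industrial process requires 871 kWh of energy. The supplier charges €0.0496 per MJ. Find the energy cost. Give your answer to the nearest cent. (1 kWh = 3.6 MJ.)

871 kWh × (3.6 MJ/kWh) = 3,136 MJ
Cost = 3,136 MJ × €0.0496/MJ = €155.53

€155.53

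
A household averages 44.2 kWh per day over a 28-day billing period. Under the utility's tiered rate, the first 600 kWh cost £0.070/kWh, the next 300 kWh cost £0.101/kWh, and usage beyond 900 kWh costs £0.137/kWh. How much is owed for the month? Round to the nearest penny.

Usage = 44.2 kWh/day × 28 days = 1237.6 kWh
First 600 kWh × £0.070 = £42.00
Next 300 kWh × £0.101 = £30.30
Remaining 337.6 kWh × £0.137 = £46.25
Total = £118.55

£118.55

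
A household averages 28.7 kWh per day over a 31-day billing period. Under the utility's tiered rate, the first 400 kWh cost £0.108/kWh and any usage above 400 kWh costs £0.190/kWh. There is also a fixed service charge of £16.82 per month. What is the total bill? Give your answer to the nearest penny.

Usage = 28.7 kWh/day × 31 days = 889.7 kWh
First 400 kWh × £0.108 = £43.20
Remaining 489.7 kWh × £0.190 = £93.04
Energy charge = £136.24; + service £16.82 = £153.06

£153.06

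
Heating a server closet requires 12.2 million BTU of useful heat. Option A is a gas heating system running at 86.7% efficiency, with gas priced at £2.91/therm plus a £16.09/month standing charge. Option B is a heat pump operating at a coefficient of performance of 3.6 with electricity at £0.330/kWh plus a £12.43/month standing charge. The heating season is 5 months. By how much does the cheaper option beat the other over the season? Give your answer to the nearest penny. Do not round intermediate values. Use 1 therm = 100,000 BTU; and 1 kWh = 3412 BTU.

Heat load = 12.2 × 10⁶ BTU = 12,200,000 BTU
Gas: input = 12,200,000 / 0.867 = 14,071,511 BTU = 140.7 therm → 140.7 × £2.91 = £409.48; + 5 × £16.09 standing = £489.93
Heat pump: 12,200,000 BTU / 3412 = 3,576 kWh heat; / 3.6 = 993.2 kWh in → × £0.330 = £327.76; + 5 × £12.43 standing = £389.91
Difference = |£489.93 − £389.91| = £100.02

£100.02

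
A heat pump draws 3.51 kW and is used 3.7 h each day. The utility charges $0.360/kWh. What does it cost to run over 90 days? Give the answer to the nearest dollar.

$421

Energy = 3510 W × 3.7 h/day × 90 days = 1,168,830 Wh = 1,169 kWh
Cost = 1,169 kWh × $0.360/kWh = $420.78 ≈ $421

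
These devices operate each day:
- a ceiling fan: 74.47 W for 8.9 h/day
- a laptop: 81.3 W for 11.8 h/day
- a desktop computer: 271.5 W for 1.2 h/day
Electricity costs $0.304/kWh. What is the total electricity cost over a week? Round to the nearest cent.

ceiling fan: 74.47 W × 8.9 h × 7 d = 4,639 Wh = 4.639 kWh
laptop: 81.3 W × 11.8 h × 7 d = 6,715 Wh = 6.715 kWh
desktop computer: 271.5 W × 1.2 h × 7 d = 2,281 Wh = 2.281 kWh
Total energy = 4.639 + 6.715 + 2.281 = 13.64 kWh
Cost = 13.64 kWh × $0.304 = $4.15

$4.15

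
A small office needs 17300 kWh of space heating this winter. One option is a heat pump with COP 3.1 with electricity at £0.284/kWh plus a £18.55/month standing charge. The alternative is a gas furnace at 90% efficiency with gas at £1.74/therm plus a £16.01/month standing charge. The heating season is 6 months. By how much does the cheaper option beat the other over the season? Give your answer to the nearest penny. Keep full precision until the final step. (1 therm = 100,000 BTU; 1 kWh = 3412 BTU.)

£458.94

Heat load = 17300 kWh × 3412 = 59,027,600 BTU
Gas: input = 59,027,600 / 0.90 = 65,586,222 BTU = 655.9 therm → 655.9 × £1.74 = £1,141.20; + 6 × £16.01 standing = £1,237.26
Heat pump: 59,027,600 BTU / 3412 = 17,300 kWh heat; / 3.1 = 5,581 kWh in → × £0.284 = £1,584.90; + 6 × £18.55 standing = £1,696.20
Difference = |£1,237.26 − £1,696.20| = £458.94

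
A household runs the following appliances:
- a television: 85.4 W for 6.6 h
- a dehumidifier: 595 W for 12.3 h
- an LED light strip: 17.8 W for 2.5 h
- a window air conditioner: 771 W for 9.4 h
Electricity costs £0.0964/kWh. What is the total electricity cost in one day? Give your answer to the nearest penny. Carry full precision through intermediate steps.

television: 85.4 W × 6.6 h = 564 Wh = 0.5636 kWh
dehumidifier: 595 W × 12.3 h = 7,318 Wh = 7.319 kWh
LED light strip: 17.8 W × 2.5 h = 44 Wh = 0.0445 kWh
window air conditioner: 771 W × 9.4 h = 7,247 Wh = 7.247 kWh
Total energy = 0.5636 + 7.319 + 0.0445 + 7.247 = 15.17 kWh
Cost = 15.17 kWh × £0.0964 = £1.46

£1.46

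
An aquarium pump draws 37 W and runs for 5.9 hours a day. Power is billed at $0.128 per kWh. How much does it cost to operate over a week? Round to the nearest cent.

Energy = 37 W × 5.9 h/day × 7 days = 1,528 Wh = 1.528 kWh
Cost = 1.528 kWh × $0.128/kWh = $0.20

$0.20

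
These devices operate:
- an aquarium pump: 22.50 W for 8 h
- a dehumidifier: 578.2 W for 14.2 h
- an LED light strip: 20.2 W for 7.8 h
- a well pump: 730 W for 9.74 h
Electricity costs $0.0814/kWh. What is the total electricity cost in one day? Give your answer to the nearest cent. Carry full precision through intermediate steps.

aquarium pump: 22.50 W × 8 h = 180 Wh = 0.18 kWh
dehumidifier: 578.2 W × 14.2 h = 8,210 Wh = 8.21 kWh
LED light strip: 20.2 W × 7.8 h = 158 Wh = 0.1576 kWh
well pump: 730 W × 9.74 h = 7,110 Wh = 7.11 kWh
Total energy = 0.18 + 8.21 + 0.1576 + 7.11 = 15.66 kWh
Cost = 15.66 kWh × $0.0814 = $1.27

$1.27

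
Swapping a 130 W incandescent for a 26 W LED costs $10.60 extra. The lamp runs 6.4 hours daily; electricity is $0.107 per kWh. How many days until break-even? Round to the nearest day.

149 days

Power saved = 130 − 26 = 104 W
Daily energy saved = 104 W × 6.4 h = 665.6 Wh = 0.6656 kWh
Daily savings = 0.6656 × $0.107 = $0.0712
Payback = $10.60 / $0.0712 per day = 148.8 days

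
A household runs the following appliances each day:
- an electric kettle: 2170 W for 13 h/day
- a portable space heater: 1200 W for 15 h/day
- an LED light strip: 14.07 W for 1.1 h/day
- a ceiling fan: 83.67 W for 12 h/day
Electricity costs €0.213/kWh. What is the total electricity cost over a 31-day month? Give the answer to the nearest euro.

electric kettle: 2170 W × 13 h × 31 d = 874,510 Wh = 874.5 kWh
portable space heater: 1200 W × 15 h × 31 d = 558,000 Wh = 558 kWh
LED light strip: 14.07 W × 1.1 h × 31 d = 480 Wh = 0.4798 kWh
ceiling fan: 83.67 W × 12 h × 31 d = 31,125 Wh = 31.13 kWh
Total energy = 874.5 + 558 + 0.4798 + 31.13 = 1,464 kWh
Cost = 1,464 kWh × €0.213 = €311.86 ≈ €312

€312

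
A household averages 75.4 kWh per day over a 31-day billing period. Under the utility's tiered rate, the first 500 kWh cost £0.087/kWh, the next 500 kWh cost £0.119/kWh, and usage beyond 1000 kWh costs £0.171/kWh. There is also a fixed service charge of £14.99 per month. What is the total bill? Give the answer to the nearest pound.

£347

Usage = 75.4 kWh/day × 31 days = 2337.4 kWh
First 500 kWh × £0.087 = £43.50
Next 500 kWh × £0.119 = £59.50
Remaining 1337.4 kWh × £0.171 = £228.70
Energy charge = £331.70; + service £14.99 = £346.69 ≈ £347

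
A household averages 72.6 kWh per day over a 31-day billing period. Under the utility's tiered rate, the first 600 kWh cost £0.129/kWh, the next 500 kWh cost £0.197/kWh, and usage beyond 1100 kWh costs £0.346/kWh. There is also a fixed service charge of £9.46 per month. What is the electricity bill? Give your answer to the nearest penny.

£583.47

Usage = 72.6 kWh/day × 31 days = 2250.6 kWh
First 600 kWh × £0.129 = £77.40
Next 500 kWh × £0.197 = £98.50
Remaining 1150.6 kWh × £0.346 = £398.11
Energy charge = £574.01; + service £9.46 = £583.47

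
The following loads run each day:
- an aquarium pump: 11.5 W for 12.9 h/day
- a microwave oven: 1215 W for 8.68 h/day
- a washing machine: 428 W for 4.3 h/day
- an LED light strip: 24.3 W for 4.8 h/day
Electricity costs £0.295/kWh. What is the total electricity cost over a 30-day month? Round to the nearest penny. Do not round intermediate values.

£111.97

aquarium pump: 11.5 W × 12.9 h × 30 d = 4,450 Wh = 4.45 kWh
microwave oven: 1215 W × 8.68 h × 30 d = 316,386 Wh = 316.4 kWh
washing machine: 428 W × 4.3 h × 30 d = 55,212 Wh = 55.21 kWh
LED light strip: 24.3 W × 4.8 h × 30 d = 3,499 Wh = 3.499 kWh
Total energy = 4.45 + 316.4 + 55.21 + 3.499 = 379.5 kWh
Cost = 379.5 kWh × £0.295 = £111.97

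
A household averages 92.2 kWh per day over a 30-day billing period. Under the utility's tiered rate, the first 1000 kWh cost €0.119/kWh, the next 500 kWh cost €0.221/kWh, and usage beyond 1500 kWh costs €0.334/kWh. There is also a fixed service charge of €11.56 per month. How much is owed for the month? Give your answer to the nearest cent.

Usage = 92.2 kWh/day × 30 days = 2766 kWh
First 1000 kWh × €0.119 = €119.00
Next 500 kWh × €0.221 = €110.50
Remaining 1266 kWh × €0.334 = €422.84
Energy charge = €652.34; + service €11.56 = €663.90

€663.90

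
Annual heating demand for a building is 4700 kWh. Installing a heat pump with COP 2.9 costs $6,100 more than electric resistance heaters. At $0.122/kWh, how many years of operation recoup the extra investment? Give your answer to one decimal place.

16.2 years

Resistance: 4700 kWh × $0.122 = $573.40/yr
Heat pump: 4700 / 2.9 = 1621 kWh in → × $0.122 = $197.72/yr
Annual savings = $375.68
Payback = $6,100 / $375.68 = 16.2 years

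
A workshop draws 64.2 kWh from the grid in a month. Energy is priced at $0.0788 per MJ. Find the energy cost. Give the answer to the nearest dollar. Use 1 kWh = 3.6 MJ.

$18

64.2 kWh × (3.6 MJ/kWh) = 231.1 MJ
Cost = 231.1 MJ × $0.0788/MJ = $18.21 ≈ $18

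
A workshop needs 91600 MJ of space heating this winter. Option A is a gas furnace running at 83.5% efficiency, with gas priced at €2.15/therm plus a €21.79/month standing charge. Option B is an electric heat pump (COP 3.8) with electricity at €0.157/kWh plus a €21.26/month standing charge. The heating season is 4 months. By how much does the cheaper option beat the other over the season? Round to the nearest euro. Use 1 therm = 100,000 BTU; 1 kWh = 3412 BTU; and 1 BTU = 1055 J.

Heat load = 91600 MJ = 91,600,000,000 J / 1055 = 86,824,645 BTU
Gas: input = 86,824,645 / 0.835 = 103,981,610 BTU = 1,040 therm → 1,040 × €2.15 = €2,235.60; + 4 × €21.79 standing = €2,322.76
Heat pump: 86,824,645 BTU / 3412 = 25,450 kWh heat; / 3.8 = 6,697 kWh in → × €0.157 = €1,051.36; + 4 × €21.26 standing = €1,136.40
Difference = |€2,322.76 − €1,136.40| = €1,186.37 ≈ €1186

€1186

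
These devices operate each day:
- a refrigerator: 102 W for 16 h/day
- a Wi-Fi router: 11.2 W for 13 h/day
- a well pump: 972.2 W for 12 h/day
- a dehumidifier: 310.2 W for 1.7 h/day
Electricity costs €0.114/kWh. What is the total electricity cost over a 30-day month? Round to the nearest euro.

€48

refrigerator: 102 W × 16 h × 30 d = 48,960 Wh = 48.96 kWh
Wi-Fi router: 11.2 W × 13 h × 30 d = 4,368 Wh = 4.368 kWh
well pump: 972.2 W × 12 h × 30 d = 349,992 Wh = 350 kWh
dehumidifier: 310.2 W × 1.7 h × 30 d = 15,820 Wh = 15.82 kWh
Total energy = 48.96 + 4.368 + 350 + 15.82 = 419.1 kWh
Cost = 419.1 kWh × €0.114 = €47.78 ≈ €48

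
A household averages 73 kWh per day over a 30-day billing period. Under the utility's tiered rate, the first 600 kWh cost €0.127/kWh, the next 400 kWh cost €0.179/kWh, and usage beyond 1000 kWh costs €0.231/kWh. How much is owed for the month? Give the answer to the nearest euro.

Usage = 73 kWh/day × 30 days = 2190 kWh
First 600 kWh × €0.127 = €76.20
Next 400 kWh × €0.179 = €71.60
Remaining 1190 kWh × €0.231 = €274.89
Total = €422.69 ≈ €423

€423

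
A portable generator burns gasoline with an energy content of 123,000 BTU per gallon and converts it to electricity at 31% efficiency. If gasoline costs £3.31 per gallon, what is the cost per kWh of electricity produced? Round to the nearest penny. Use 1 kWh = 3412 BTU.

£0.30

Electrical output per gallon = 123,000 BTU × 0.31 / 3412 BTU/kWh = 11.18 kWh
Cost per kWh = £3.31 / 11.18 kWh = £0.296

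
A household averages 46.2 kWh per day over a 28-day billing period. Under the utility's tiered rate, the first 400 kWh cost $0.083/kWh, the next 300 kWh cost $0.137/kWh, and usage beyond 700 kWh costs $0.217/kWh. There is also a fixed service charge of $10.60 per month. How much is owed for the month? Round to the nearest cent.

$213.71

Usage = 46.2 kWh/day × 28 days = 1293.6 kWh
First 400 kWh × $0.083 = $33.20
Next 300 kWh × $0.137 = $41.10
Remaining 593.6 kWh × $0.217 = $128.81
Energy charge = $203.11; + service $10.60 = $213.71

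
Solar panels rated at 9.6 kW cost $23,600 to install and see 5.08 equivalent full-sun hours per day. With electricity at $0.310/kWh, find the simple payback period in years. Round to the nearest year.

4 years

Daily generation = 9.6 kW × 5.08 h = 48.77 kWh
Annual generation = 48.77 × 365 = 17800 kWh
Annual savings = 17800 × $0.310 = $5,518.10
Payback = $23,600 / $5,518.10 = 4.28 years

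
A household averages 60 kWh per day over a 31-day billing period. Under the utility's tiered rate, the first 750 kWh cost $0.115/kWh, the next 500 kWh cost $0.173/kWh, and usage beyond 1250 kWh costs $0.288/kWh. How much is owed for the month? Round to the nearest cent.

Usage = 60 kWh/day × 31 days = 1860 kWh
First 750 kWh × $0.115 = $86.25
Next 500 kWh × $0.173 = $86.50
Remaining 610 kWh × $0.288 = $175.68
Total = $348.43

$348.43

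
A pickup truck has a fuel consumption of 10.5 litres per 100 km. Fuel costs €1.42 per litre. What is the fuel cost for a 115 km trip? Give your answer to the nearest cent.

€17.15

Fuel = 10.5 L/100 km × 115 km / 100 = 12.07 L
Cost = 12.07 L × €1.42/L = €17.15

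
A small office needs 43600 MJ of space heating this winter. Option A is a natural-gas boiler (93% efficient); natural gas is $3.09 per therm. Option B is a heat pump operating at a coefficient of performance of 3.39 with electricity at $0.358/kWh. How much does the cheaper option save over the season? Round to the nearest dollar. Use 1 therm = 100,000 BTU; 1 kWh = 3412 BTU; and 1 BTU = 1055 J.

$94

Heat load = 43600 MJ = 43,600,000,000 J / 1055 = 41,327,014 BTU
Gas: input = 41,327,014 / 0.93 = 44,437,650 BTU = 444.4 therm → 444.4 × $3.09 = $1,373.12
Heat pump: 41,327,014 BTU / 3412 = 12,110 kWh heat; / 3.39 = 3,573 kWh in → × $0.358 = $1,279.11
Difference = |$1,373.12 − $1,279.11| = $94.01 ≈ $94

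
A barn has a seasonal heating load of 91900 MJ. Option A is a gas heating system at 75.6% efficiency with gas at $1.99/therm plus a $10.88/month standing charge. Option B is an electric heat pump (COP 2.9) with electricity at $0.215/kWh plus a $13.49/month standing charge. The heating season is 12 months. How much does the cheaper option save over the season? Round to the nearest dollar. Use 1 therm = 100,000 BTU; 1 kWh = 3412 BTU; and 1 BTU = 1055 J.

Heat load = 91900 MJ = 91,900,000,000 J / 1055 = 87,109,005 BTU
Gas: input = 87,109,005 / 0.756 = 115,223,551 BTU = 1,152 therm → 1,152 × $1.99 = $2,292.95; + 12 × $10.88 standing = $2,423.51
Heat pump: 87,109,005 BTU / 3412 = 25,530 kWh heat; / 2.9 = 8,804 kWh in → × $0.215 = $1,892.76; + 12 × $13.49 standing = $2,054.64
Difference = |$2,423.51 − $2,054.64| = $368.87 ≈ $369

$369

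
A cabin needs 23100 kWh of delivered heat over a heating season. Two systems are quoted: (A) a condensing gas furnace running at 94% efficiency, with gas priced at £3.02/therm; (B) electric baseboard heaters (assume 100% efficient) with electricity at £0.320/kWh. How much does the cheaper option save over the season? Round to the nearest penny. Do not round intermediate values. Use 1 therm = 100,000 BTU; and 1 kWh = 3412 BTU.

Heat load = 23100 kWh × 3412 = 78,817,200 BTU
Gas: input = 78,817,200 / 0.94 = 83,848,085 BTU = 838.5 therm → 838.5 × £3.02 = £2,532.21
Electric: 78,817,200 BTU / 3412 = 23,100 kWh → × £0.320 = £7,392.00
Difference = |£2,532.21 − £7,392.00| = £4,859.79

£4859.79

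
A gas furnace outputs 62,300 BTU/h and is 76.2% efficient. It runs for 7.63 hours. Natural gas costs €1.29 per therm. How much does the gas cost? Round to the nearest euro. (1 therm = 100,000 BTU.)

Heat delivered = 62,300 BTU/h × 7.63 h = 475,349 BTU
Gas input = 475,349 / 0.762 = 623,818 BTU
= 623,818 / 100,000 = 6.238 therm
Cost = 6.238 × €1.29/therm = €8.05 ≈ €8

€8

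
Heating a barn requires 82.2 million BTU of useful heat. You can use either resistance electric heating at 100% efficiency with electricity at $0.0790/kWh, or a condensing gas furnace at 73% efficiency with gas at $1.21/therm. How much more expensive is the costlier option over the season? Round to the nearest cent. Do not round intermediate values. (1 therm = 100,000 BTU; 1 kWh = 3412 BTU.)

Heat load = 82.2 × 10⁶ BTU = 82,200,000 BTU
Gas: input = 82,200,000 / 0.730 = 112,602,740 BTU = 1,126 therm → 1,126 × $1.21 = $1,362.49
Electric: 82,200,000 BTU / 3412 = 24,090 kWh → × $0.0790 = $1,903.22
Difference = |$1,362.49 − $1,903.22| = $540.73

$540.73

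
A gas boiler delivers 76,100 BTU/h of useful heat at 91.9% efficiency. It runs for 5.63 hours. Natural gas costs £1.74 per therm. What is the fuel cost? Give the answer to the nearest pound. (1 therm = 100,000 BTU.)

Heat delivered = 76,100 BTU/h × 5.63 h = 428,443 BTU
Gas input = 428,443 / 0.919 = 466,206 BTU
= 466,206 / 100,000 = 4.662 therm
Cost = 4.662 × £1.74/therm = £8.11 ≈ £8

£8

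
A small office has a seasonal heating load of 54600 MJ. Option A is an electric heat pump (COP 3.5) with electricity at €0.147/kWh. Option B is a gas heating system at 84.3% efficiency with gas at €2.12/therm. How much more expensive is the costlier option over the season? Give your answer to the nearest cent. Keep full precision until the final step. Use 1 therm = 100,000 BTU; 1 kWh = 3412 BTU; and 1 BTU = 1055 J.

€664.45

Heat load = 54600 MJ = 54,600,000,000 J / 1055 = 51,753,555 BTU
Gas: input = 51,753,555 / 0.843 = 61,392,117 BTU = 613.9 therm → 613.9 × €2.12 = €1,301.51
Heat pump: 51,753,555 BTU / 3412 = 15,170 kWh heat; / 3.5 = 4,334 kWh in → × €0.147 = €637.06
Difference = |€1,301.51 − €637.06| = €664.45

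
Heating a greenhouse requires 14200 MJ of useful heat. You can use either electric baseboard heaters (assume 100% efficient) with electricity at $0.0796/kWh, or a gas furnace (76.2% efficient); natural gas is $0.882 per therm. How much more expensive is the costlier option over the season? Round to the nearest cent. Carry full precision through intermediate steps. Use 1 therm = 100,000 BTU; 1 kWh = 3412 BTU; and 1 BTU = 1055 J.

Heat load = 14200 MJ = 14,200,000,000 J / 1055 = 13,459,716 BTU
Gas: input = 13,459,716 / 0.762 = 17,663,669 BTU = 176.6 therm → 176.6 × $0.882 = $155.79
Electric: 13,459,716 BTU / 3412 = 3,945 kWh → × $0.0796 = $314.01
Difference = |$155.79 − $314.01| = $158.21

$158.21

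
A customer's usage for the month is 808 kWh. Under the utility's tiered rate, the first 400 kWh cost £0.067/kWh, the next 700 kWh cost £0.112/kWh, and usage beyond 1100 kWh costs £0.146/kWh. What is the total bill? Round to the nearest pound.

£72

First 400 kWh × £0.067 = £26.80
Next 408 kWh × £0.112 = £45.70
Remaining tier: 0 kWh (not reached)
Total = £72.50 ≈ £72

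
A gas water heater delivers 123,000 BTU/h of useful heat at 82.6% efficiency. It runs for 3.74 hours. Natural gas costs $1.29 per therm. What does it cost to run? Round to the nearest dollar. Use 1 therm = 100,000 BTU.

Heat delivered = 123,000 BTU/h × 3.74 h = 460,020 BTU
Gas input = 460,020 / 0.826 = 556,925 BTU
= 556,925 / 100,000 = 5.569 therm
Cost = 5.569 × $1.29/therm = $7.18 ≈ $7

$7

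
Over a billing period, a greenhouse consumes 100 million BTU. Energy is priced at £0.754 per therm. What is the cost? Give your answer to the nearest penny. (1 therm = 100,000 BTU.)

£754.00

100 million BTU × (10 therm/million BTU) = 1,000 therm
Cost = 1,000 therm × £0.754/therm = £754.00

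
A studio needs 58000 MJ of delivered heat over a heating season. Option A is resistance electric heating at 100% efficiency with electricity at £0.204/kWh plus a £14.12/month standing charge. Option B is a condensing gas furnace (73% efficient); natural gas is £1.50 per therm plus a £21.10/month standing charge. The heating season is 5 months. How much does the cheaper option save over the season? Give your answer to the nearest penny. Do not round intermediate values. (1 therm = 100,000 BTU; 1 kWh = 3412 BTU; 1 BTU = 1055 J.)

£2122.43

Heat load = 58000 MJ = 58,000,000,000 J / 1055 = 54,976,303 BTU
Gas: input = 54,976,303 / 0.73 = 75,310,005 BTU = 753.1 therm → 753.1 × £1.50 = £1,129.65; + 5 × £21.10 standing = £1,235.15
Electric: 54,976,303 BTU / 3412 = 16,110 kWh → × £0.204 = £3,286.98; + 5 × £14.12 standing = £3,357.58
Difference = |£1,235.15 − £3,357.58| = £2,122.43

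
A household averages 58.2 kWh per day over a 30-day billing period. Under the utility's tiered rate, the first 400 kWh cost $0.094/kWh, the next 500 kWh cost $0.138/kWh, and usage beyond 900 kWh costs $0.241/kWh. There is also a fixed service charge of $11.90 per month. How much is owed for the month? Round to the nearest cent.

Usage = 58.2 kWh/day × 30 days = 1746 kWh
First 400 kWh × $0.094 = $37.60
Next 500 kWh × $0.138 = $69.00
Remaining 846 kWh × $0.241 = $203.89
Energy charge = $310.49; + service $11.90 = $322.39

$322.39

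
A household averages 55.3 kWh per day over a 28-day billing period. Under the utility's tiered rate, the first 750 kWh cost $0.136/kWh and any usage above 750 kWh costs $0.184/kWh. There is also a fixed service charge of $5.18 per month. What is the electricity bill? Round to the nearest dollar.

$254

Usage = 55.3 kWh/day × 28 days = 1548.4 kWh
First 750 kWh × $0.136 = $102.00
Remaining 798.4 kWh × $0.184 = $146.91
Energy charge = $248.91; + service $5.18 = $254.09 ≈ $254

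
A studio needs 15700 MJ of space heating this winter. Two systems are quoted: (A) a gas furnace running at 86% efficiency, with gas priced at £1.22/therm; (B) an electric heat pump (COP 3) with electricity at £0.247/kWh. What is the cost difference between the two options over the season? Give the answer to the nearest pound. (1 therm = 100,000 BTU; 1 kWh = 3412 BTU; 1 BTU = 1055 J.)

£148

Heat load = 15700 MJ = 15,700,000,000 J / 1055 = 14,881,517 BTU
Gas: input = 14,881,517 / 0.86 = 17,304,089 BTU = 173 therm → 173 × £1.22 = £211.11
Heat pump: 14,881,517 BTU / 3412 = 4,362 kWh heat; / 3 = 1,454 kWh in → × £0.247 = £359.10
Difference = |£211.11 − £359.10| = £147.99 ≈ £148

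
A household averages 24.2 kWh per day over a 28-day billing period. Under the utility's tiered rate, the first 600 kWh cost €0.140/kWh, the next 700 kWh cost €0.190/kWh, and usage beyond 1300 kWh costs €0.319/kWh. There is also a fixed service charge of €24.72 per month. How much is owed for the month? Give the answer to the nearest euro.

€123

Usage = 24.2 kWh/day × 28 days = 677.6 kWh
First 600 kWh × €0.140 = €84.00
Next 77.6 kWh × €0.190 = €14.74
Remaining tier: 0 kWh (not reached)
Energy charge = €98.74; + service €24.72 = €123.46 ≈ €123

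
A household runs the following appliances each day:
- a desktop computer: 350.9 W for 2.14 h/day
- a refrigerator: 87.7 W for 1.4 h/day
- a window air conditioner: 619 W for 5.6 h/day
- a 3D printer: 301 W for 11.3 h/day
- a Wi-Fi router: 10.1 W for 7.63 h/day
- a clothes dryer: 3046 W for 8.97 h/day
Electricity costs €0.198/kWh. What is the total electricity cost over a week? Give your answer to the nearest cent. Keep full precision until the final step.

€48.71

desktop computer: 350.9 W × 2.14 h × 7 d = 5,256 Wh = 5.256 kWh
refrigerator: 87.7 W × 1.4 h × 7 d = 859 Wh = 0.8595 kWh
window air conditioner: 619 W × 5.6 h × 7 d = 24,265 Wh = 24.26 kWh
3D printer: 301 W × 11.3 h × 7 d = 23,809 Wh = 23.81 kWh
Wi-Fi router: 10.1 W × 7.63 h × 7 d = 539 Wh = 0.5394 kWh
clothes dryer: 3046 W × 8.97 h × 7 d = 191,258 Wh = 191.3 kWh
Total energy = 5.256 + 0.8595 + 24.26 + 23.81 + 0.5394 + 191.3 = 246 kWh
Cost = 246 kWh × €0.198 = €48.71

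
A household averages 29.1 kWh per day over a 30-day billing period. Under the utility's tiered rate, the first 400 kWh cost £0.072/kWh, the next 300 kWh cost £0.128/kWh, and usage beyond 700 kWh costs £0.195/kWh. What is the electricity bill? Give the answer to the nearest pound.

Usage = 29.1 kWh/day × 30 days = 873 kWh
First 400 kWh × £0.072 = £28.80
Next 300 kWh × £0.128 = £38.40
Remaining 173 kWh × £0.195 = £33.73
Total = £100.94 ≈ £101

£101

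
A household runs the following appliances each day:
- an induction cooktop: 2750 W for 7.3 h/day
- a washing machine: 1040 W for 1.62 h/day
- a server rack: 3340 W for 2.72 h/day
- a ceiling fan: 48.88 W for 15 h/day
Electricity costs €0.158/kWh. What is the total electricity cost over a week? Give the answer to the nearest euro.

induction cooktop: 2750 W × 7.3 h × 7 d = 140,525 Wh = 140.5 kWh
washing machine: 1040 W × 1.62 h × 7 d = 11,794 Wh = 11.79 kWh
server rack: 3340 W × 2.72 h × 7 d = 63,594 Wh = 63.59 kWh
ceiling fan: 48.88 W × 15 h × 7 d = 5,132 Wh = 5.132 kWh
Total energy = 140.5 + 11.79 + 63.59 + 5.132 = 221 kWh
Cost = 221 kWh × €0.158 = €34.93 ≈ €35

€35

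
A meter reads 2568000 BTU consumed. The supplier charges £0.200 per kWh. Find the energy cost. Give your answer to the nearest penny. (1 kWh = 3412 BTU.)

2568000 BTU × (0.00029308 kWh/BTU) = 752.6 kWh
Cost = 752.6 kWh × £0.200/kWh = £150.53

£150.53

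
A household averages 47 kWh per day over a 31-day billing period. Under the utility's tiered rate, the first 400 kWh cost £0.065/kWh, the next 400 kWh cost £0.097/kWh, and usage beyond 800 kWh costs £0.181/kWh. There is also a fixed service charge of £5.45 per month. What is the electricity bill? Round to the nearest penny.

Usage = 47 kWh/day × 31 days = 1457 kWh
First 400 kWh × £0.065 = £26.00
Next 400 kWh × £0.097 = £38.80
Remaining 657 kWh × £0.181 = £118.92
Energy charge = £183.72; + service £5.45 = £189.17

£189.17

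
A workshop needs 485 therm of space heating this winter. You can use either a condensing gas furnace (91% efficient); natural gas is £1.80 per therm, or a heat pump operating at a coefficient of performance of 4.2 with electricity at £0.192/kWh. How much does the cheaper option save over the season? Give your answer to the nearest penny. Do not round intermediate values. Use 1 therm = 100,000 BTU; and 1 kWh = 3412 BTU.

Heat load = 485 therm × 100,000 = 48,500,000 BTU
Gas: input = 48,500,000 / 0.91 = 53,296,703 BTU = 533 therm → 533 × £1.80 = £959.34
Heat pump: 48,500,000 BTU / 3412 = 14,210 kWh heat; / 4.2 = 3,384 kWh in → × £0.192 = £649.81
Difference = |£959.34 − £649.81| = £309.53

£309.53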